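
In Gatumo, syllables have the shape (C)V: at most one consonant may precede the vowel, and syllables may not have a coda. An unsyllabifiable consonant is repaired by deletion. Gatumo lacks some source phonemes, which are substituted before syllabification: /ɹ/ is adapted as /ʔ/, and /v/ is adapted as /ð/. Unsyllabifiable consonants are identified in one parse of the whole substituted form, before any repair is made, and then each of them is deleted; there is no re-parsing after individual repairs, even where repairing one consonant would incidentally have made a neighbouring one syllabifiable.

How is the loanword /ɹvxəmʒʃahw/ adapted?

xəʃa

Substitution: /ɹ/ → /ʔ/, /v/ → /ð/, giving /ʔðxəmʒʃahw/.
Syllabifying with onset maximization leaves /ʔ/, /ð/, /m/, /ʒ/, /h/, /w/ stranded (no codas are permitted; onsets are limited to one consonant).
Deleting the stranded consonants removes /ʔ/, /ð/, /m/, /ʒ/, /h/, /w/.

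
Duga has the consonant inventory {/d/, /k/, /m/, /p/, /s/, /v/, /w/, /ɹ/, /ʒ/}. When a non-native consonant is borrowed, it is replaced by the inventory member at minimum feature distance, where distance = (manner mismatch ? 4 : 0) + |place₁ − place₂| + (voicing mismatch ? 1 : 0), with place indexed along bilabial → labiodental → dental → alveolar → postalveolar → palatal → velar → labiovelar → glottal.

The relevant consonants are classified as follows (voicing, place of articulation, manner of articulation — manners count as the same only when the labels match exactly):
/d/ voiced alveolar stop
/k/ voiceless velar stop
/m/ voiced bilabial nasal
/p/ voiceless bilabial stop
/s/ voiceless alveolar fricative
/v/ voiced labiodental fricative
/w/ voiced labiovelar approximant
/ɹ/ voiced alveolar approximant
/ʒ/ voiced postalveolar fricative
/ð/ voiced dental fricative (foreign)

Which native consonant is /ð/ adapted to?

v

/v/ is closest: same manner (fricative), place distance 1 (dental→labiodental), same voicing; total 1. Next closest is /s/ at distance 2.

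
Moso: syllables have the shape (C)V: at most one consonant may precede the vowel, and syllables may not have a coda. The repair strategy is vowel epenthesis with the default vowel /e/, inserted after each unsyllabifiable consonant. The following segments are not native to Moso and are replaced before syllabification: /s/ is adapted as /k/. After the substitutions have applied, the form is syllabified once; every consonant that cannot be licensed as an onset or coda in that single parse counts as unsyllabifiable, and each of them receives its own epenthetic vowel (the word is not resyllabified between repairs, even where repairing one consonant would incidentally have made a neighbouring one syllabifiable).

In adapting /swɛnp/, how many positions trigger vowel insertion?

3

After substitution the input is /kwɛnp/.
The unsyllabifiable consonants are /k/, /n/, /p/; each receives one epenthetic vowel.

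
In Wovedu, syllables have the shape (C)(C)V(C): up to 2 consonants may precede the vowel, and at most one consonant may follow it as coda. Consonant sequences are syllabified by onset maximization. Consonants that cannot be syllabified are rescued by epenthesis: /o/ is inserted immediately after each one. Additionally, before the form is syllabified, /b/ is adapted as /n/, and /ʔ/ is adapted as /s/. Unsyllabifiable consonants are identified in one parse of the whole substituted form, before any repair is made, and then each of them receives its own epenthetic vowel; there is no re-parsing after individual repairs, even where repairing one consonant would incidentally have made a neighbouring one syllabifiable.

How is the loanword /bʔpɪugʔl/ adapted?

nospɪugsolo

Substitution: /b/ → /n/, /ʔ/ → /s/, giving /nspɪugsl/.
Syllabifying with onset maximization leaves /n/, /s/, /l/ stranded (at most one coda consonant is licensed; onsets may contain at most 2 consonants).
Inserting the epenthetic vowel yields /n/ → /no/, /s/ → /so/, /l/ → /lo/.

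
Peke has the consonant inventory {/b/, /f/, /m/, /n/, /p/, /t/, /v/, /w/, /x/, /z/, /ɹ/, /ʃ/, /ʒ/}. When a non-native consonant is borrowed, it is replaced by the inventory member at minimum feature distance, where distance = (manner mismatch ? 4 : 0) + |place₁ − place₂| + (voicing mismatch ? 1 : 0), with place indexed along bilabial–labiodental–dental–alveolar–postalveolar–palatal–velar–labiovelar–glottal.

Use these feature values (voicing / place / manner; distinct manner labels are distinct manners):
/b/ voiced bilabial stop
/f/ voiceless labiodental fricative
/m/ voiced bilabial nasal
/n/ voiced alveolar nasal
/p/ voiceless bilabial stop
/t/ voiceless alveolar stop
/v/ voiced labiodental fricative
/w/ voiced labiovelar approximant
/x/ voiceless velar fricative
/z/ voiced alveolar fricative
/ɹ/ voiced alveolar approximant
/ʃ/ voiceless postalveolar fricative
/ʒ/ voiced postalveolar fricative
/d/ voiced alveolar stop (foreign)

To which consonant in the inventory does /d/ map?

t

/t/ is closest: same manner (stop), place distance 0 (alveolar→alveolar), voicing differs (+1); total 1. Next closest is /b/ at distance 3.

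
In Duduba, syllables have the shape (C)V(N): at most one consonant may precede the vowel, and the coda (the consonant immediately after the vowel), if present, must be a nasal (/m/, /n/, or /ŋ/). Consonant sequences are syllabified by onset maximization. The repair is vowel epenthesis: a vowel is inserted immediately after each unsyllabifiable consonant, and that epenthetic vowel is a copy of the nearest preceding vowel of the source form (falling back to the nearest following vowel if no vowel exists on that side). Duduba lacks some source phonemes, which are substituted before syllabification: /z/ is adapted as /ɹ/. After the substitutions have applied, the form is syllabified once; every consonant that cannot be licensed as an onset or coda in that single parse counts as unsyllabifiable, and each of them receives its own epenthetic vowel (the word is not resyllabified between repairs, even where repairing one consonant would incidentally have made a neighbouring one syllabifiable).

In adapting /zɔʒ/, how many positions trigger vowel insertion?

1

After substitution the input is /ɹɔʒ/.
The unsyllabifiable consonants are /ʒ/; each receives one epenthetic vowel.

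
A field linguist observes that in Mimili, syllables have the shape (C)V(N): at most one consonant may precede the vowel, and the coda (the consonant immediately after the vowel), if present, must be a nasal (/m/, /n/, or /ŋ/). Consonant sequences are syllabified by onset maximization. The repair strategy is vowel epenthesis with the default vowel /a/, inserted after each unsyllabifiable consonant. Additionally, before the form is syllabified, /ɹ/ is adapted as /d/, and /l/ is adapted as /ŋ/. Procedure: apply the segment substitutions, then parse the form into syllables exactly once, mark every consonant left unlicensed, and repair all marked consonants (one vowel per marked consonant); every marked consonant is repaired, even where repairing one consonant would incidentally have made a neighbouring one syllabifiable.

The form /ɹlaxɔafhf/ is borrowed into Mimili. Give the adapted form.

Substitution: /ɹ/ → /d/, /l/ → /ŋ/, giving /dŋaxɔafhf/.
Syllabifying with onset maximization leaves /d/, /f/, /h/, /f/ stranded (only a nasal (/m/, /n/, or /ŋ/) is licensed in coda position; onsets are limited to one consonant).
Inserting the epenthetic vowel yields /d/ → /da/, /f/ → /fa/, /h/ → /ha/, /f/ → /fa/.

daŋaxɔafahafa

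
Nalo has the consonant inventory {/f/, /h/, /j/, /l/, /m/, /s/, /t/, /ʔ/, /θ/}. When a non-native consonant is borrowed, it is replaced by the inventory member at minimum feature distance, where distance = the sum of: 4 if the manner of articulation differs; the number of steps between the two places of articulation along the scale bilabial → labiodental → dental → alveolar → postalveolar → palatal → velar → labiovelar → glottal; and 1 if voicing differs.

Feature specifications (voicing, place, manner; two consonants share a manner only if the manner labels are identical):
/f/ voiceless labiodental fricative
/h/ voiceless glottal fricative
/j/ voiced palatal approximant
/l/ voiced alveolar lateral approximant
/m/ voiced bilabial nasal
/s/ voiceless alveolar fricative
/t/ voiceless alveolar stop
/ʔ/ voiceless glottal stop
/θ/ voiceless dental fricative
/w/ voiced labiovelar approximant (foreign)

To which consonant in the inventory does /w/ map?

/j/ is closest: same manner (approximant), place distance 2 (labiovelar→palatal), same voicing; total 2. Next closest is /h/ at distance 6.

j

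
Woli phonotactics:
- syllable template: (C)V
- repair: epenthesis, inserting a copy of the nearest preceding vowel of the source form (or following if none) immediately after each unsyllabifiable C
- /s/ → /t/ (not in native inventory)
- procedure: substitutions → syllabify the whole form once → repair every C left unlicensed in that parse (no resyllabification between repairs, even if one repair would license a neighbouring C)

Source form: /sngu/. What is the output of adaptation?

tunugu

Substitution: /s/ → /t/, giving /tngu/.
Under (C)V, the unsyllabifiable consonants are /t/, /n/ (no codas are permitted; onsets are limited to one consonant).
Inserting the epenthetic vowel yields /t/ → /tu/, /n/ → /nu/.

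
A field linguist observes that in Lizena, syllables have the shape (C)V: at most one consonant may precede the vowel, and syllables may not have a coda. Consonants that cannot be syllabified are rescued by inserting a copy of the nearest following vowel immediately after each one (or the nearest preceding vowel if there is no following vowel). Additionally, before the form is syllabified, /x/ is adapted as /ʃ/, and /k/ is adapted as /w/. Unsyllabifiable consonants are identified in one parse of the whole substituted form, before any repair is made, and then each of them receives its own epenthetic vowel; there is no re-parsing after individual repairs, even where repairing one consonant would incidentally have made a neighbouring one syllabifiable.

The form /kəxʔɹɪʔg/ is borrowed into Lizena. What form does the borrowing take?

wəʃɪʔɪɹɪʔɪgɪ

Substitution: /k/ → /w/, /x/ → /ʃ/, giving /wəʃʔɹɪʔg/.
The consonants /ʃ/, /ʔ/, /ʔ/, /g/ cannot be parsed into a legal (C)V syllable (no codas are permitted; onsets are limited to one consonant).
Epenthesis after each stranded consonant: /ʃ/ → /ʃɪ/, /ʔ/ → /ʔɪ/, /ʔ/ → /ʔɪ/, /g/ → /gɪ/.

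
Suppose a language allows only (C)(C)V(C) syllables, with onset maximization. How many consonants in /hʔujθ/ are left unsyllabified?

1

Syllabifying with onset maximization leaves /θ/ stranded (at most one coda consonant is licensed; onsets may contain at most 2 consonants).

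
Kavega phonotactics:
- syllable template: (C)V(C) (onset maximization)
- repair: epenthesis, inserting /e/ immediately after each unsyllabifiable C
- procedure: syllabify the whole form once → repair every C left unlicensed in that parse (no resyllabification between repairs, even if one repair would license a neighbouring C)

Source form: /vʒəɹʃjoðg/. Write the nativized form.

veʒəɹʃejoðge

The consonants /v/, /ʃ/, /g/ cannot be parsed into a legal (C)V(C) syllable (at most one coda consonant is licensed; onsets are limited to one consonant).
Each unlicensed consonant becomes the onset of a new syllable: /v/ → /ve/, /ʃ/ → /ʃe/, /g/ → /ge/.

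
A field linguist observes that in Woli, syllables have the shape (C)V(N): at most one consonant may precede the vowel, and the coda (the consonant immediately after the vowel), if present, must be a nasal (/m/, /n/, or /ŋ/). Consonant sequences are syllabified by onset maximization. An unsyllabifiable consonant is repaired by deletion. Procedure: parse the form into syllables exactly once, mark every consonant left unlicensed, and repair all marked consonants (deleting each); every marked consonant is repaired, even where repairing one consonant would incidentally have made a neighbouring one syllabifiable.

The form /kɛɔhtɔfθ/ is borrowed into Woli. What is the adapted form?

Under (C)V(N), the unsyllabifiable consonants are /h/, /f/, /θ/ (only a nasal (/m/, /n/, or /ŋ/) is licensed in coda position; onsets are limited to one consonant).
Deleting the stranded consonants removes /h/, /f/, /θ/.

kɛɔtɔ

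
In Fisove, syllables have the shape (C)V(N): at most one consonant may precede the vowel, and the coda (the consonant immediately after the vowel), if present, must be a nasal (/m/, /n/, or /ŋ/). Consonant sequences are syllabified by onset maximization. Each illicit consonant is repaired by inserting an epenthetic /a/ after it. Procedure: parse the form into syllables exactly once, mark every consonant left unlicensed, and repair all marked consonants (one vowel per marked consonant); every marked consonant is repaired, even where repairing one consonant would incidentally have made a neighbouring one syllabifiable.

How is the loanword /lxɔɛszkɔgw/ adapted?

laxɔɛsazakɔgawa

The consonants /l/, /s/, /z/, /g/, /w/ cannot be parsed into a legal (C)V(N) syllable (only a nasal (/m/, /n/, or /ŋ/) is licensed in coda position; onsets are limited to one consonant).
Each unlicensed consonant becomes the onset of a new syllable: /l/ → /la/, /s/ → /sa/, /z/ → /za/, /g/ → /ga/, /w/ → /wa/.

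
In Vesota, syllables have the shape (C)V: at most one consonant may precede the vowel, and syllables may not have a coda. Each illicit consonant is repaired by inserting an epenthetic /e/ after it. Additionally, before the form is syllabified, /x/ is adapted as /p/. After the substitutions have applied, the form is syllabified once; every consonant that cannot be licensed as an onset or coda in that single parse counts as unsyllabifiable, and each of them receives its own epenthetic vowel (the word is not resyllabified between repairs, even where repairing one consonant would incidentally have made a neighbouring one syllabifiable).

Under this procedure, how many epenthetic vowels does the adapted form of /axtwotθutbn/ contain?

6

After substitution the input is /aptwotθutbn/.
The unsyllabifiable consonants are /p/, /t/, /t/, /t/, /b/, /n/; each receives one epenthetic vowel.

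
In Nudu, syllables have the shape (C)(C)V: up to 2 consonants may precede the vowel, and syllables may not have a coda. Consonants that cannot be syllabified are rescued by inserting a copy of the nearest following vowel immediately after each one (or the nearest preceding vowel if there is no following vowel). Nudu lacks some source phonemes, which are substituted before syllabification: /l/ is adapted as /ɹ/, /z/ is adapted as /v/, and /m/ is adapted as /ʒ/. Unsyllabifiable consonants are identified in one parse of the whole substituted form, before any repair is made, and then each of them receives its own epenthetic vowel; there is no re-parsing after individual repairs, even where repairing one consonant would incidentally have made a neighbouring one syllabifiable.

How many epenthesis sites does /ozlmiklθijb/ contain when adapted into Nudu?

After substitution the input is /ovɹʒikɹθijb/.
The unsyllabifiable consonants are /v/, /k/, /j/, /b/; each receives one epenthetic vowel.

4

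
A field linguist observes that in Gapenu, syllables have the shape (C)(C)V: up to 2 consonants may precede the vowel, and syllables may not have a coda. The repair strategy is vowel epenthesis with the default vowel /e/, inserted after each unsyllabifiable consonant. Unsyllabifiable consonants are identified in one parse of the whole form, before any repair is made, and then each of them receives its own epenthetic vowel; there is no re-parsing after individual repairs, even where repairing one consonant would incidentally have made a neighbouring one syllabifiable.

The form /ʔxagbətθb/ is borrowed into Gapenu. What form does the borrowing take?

Under (C)(C)V, the unsyllabifiable consonants are /t/, /θ/, /b/ (no codas are permitted; onsets may contain at most 2 consonants).
Inserting the epenthetic vowel yields /t/ → /te/, /θ/ → /θe/, /b/ → /be/.

ʔxagbəteθebe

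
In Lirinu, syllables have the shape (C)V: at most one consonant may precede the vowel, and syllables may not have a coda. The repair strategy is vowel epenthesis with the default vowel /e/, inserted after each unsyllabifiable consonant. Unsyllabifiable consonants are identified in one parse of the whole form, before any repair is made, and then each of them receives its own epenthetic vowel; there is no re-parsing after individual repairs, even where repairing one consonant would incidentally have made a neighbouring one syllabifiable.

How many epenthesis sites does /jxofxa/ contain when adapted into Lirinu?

2

The unsyllabifiable consonants are /j/, /f/; each receives one epenthetic vowel.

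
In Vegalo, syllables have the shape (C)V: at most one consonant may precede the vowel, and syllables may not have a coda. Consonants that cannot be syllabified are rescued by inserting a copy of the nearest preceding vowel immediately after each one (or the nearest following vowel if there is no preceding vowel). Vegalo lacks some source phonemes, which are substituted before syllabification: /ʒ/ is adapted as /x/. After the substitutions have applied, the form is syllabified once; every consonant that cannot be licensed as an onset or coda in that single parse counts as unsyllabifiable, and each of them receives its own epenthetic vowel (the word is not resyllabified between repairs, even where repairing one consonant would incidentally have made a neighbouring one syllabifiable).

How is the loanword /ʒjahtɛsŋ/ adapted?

xajahatɛsɛŋɛ

Substitution: /ʒ/ → /x/, giving /xjahtɛsŋ/.
Under (C)V, the unsyllabifiable consonants are /x/, /h/, /s/, /ŋ/ (no codas are permitted; onsets are limited to one consonant).
Each unlicensed consonant becomes the onset of a new syllable: /x/ → /xa/, /h/ → /ha/, /s/ → /sɛ/, /ŋ/ → /ŋɛ/.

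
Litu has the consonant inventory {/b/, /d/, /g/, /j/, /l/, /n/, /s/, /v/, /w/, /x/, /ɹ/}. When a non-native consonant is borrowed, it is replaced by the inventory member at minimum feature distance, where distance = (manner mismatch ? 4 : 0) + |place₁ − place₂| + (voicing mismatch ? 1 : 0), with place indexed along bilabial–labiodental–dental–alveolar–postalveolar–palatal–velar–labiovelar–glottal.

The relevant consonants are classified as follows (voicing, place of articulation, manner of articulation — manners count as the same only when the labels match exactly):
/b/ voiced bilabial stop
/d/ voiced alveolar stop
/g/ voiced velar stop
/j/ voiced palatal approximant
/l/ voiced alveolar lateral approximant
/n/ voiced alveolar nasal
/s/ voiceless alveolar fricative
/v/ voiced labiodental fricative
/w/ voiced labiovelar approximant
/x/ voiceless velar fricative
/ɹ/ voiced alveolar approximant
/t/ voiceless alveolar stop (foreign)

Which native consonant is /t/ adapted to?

d

/d/ is closest: same manner (stop), place distance 0 (alveolar→alveolar), voicing differs (+1); total 1. Next closest is /b/ at distance 4.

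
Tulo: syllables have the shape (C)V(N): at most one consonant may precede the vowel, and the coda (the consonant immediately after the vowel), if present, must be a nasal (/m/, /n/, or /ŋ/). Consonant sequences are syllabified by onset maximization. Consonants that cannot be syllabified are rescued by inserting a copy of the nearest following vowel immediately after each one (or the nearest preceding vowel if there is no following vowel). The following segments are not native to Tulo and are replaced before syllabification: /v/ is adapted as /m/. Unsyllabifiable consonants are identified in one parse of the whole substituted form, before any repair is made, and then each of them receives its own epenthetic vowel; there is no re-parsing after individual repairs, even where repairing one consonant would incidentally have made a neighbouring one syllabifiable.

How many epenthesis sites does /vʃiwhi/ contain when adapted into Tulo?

2

After substitution the input is /mʃiwhi/.
The unsyllabifiable consonants are /m/, /w/; each receives one epenthetic vowel.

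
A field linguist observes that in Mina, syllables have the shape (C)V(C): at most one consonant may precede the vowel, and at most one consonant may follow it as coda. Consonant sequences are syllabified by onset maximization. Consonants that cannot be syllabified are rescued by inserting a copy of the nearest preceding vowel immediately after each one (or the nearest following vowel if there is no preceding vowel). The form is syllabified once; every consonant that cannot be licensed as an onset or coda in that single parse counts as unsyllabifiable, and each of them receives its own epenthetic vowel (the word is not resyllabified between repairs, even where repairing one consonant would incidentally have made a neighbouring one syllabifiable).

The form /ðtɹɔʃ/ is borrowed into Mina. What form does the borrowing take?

The consonants /ð/, /t/ cannot be parsed into a legal (C)V(C) syllable (at most one coda consonant is licensed; onsets are limited to one consonant).
Inserting the epenthetic vowel yields /ð/ → /ðɔ/, /t/ → /tɔ/.

ðɔtɔɹɔʃ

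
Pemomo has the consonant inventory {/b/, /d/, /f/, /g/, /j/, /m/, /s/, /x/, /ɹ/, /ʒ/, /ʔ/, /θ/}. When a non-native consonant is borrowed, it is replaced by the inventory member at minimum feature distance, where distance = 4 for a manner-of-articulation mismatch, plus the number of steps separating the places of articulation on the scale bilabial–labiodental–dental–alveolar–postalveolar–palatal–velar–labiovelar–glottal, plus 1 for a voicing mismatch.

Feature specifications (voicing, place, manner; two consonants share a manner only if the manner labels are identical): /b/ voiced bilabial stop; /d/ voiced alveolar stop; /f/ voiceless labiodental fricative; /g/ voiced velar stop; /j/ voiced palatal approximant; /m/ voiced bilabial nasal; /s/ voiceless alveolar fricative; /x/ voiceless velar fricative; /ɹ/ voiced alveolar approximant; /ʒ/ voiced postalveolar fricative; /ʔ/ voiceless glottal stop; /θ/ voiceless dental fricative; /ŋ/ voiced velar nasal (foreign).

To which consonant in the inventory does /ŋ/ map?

/g/ is closest: manner differs (nasal→stop, +4), place distance 0 (velar→velar), same voicing; total 4. Next closest is /j/ at distance 5.

g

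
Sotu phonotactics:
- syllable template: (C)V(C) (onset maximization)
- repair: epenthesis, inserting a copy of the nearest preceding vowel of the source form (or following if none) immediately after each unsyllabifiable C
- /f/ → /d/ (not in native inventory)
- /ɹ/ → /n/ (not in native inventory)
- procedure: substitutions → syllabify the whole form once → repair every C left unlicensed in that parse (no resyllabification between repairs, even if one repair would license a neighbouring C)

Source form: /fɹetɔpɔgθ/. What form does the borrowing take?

Substitution: /f/ → /d/, /ɹ/ → /n/, giving /dnetɔpɔgθ/.
Under (C)V(C), the unsyllabifiable consonants are /d/, /θ/ (at most one coda consonant is licensed; onsets are limited to one consonant).
Each unlicensed consonant becomes the onset of a new syllable: /d/ → /de/, /θ/ → /θɔ/.

denetɔpɔgθɔ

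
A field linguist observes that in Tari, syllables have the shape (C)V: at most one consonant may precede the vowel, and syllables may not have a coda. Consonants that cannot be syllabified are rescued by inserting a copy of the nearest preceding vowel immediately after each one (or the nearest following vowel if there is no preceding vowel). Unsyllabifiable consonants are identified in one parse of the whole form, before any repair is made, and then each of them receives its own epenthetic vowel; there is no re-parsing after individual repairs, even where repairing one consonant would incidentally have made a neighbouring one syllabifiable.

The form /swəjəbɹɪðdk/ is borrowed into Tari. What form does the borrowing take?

səwəjəbəɹɪðɪdɪkɪ

Syllabifying with onset maximization leaves /s/, /b/, /ð/, /d/, /k/ stranded (no codas are permitted; onsets are limited to one consonant).
Epenthesis after each stranded consonant: /s/ → /sə/, /b/ → /bə/, /ð/ → /ðɪ/, /d/ → /dɪ/, /k/ → /kɪ/.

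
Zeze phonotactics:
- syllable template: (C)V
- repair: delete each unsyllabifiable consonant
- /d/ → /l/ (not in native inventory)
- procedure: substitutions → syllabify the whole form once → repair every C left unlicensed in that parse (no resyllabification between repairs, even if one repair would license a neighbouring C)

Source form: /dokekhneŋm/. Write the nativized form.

lokene

Substitution: /d/ → /l/, giving /lokekhneŋm/.
Under (C)V, the unsyllabifiable consonants are /k/, /h/, /ŋ/, /m/ (no codas are permitted; onsets are limited to one consonant).
Each unlicensed consonant is deleted: /k/, /h/, /ŋ/, /m/.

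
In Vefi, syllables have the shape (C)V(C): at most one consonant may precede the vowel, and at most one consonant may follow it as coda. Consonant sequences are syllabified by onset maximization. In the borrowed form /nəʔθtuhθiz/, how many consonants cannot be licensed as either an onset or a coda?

1

Syllabifying with onset maximization leaves /θ/ stranded (at most one coda consonant is licensed; onsets are limited to one consonant).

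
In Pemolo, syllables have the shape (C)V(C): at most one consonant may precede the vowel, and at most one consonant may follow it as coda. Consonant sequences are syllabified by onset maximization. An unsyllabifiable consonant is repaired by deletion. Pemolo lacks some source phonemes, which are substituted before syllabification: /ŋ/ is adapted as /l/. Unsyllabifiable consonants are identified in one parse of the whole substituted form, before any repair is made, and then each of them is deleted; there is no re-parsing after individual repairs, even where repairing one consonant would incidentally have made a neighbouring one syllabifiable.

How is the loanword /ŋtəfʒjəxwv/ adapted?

Substitution: /ŋ/ → /l/, giving /ltəfʒjəxwv/.
The consonants /l/, /ʒ/, /w/, /v/ cannot be parsed into a legal (C)V(C) syllable (at most one coda consonant is licensed; onsets are limited to one consonant).
Deleting the stranded consonants removes /l/, /ʒ/, /w/, /v/.

təfjəx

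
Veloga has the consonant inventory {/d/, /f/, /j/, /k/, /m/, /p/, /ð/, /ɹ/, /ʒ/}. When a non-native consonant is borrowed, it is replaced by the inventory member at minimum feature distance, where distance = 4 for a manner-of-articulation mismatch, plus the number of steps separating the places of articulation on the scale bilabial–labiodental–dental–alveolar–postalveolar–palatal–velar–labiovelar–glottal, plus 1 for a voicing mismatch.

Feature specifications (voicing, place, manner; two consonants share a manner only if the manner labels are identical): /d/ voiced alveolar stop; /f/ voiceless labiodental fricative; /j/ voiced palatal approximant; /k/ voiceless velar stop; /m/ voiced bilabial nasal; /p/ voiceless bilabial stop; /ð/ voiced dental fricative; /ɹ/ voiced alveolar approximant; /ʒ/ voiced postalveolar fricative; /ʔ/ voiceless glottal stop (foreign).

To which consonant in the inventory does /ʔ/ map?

k

/k/ is closest: same manner (stop), place distance 2 (glottal→velar), same voicing; total 2. Next closest is /d/ at distance 6.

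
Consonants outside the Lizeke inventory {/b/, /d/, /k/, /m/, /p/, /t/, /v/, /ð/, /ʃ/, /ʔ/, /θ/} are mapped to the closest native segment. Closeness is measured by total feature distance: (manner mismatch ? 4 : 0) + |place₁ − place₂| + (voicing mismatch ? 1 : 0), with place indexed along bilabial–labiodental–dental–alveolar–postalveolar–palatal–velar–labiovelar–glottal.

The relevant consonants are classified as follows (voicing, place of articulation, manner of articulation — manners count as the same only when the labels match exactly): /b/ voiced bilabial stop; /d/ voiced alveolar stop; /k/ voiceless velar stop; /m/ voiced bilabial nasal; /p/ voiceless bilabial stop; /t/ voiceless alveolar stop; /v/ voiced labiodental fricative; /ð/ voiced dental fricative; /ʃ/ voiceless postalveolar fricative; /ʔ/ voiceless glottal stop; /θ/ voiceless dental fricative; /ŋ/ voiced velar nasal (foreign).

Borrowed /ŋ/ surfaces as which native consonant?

/k/ is closest: manner differs (nasal→stop, +4), place distance 0 (velar→velar), voicing differs (+1); total 5. Next closest is /m/ at distance 6.

k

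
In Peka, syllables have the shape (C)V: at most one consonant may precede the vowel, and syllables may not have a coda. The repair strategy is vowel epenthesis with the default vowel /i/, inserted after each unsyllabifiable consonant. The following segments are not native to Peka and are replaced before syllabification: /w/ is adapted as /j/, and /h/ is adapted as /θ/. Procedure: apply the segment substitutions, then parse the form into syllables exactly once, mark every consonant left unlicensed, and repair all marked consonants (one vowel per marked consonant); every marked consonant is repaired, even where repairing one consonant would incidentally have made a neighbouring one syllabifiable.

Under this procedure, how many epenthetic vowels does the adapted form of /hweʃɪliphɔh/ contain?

After substitution the input is /θjeʃɪlipθɔθ/.
The unsyllabifiable consonants are /θ/, /p/, /θ/; each receives one epenthetic vowel.

3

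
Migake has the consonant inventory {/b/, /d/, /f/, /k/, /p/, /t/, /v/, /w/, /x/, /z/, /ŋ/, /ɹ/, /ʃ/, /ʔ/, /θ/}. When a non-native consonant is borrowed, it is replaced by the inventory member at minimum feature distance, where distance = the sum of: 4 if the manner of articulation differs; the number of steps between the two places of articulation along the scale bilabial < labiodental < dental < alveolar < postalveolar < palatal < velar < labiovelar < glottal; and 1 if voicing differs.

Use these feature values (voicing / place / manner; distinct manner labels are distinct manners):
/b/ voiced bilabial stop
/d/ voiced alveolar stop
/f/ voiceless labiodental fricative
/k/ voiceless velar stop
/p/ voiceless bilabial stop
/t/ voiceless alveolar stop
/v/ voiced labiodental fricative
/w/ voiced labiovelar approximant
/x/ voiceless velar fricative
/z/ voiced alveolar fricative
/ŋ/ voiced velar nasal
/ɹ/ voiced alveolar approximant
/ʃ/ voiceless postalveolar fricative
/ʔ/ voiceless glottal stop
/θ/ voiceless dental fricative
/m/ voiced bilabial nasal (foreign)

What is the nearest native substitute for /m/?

/b/ is closest: manner differs (nasal→stop, +4), place distance 0 (bilabial→bilabial), same voicing; total 4. Next closest is /p/ at distance 5.

b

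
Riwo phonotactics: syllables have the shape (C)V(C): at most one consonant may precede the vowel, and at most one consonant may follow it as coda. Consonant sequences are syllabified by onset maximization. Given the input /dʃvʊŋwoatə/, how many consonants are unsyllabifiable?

2

Syllabifying with onset maximization leaves /d/, /ʃ/ stranded (at most one coda consonant is licensed; onsets are limited to one consonant).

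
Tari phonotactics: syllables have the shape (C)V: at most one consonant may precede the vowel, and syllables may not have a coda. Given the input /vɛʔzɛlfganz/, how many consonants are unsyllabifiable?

Syllabifying with onset maximization leaves /ʔ/, /l/, /f/, /n/, /z/ stranded (no codas are permitted; onsets are limited to one consonant).

5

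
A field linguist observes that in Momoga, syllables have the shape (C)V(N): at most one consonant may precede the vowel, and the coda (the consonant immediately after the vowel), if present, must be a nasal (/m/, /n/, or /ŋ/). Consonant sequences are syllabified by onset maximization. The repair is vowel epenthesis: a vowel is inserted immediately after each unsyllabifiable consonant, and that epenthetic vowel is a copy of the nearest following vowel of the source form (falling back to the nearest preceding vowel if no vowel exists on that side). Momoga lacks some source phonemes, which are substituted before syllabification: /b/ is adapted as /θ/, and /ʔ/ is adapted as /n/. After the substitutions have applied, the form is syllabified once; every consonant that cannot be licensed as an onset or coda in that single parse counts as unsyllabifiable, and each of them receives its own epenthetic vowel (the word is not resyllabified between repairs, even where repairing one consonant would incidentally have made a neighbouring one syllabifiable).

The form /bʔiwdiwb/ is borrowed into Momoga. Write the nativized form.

θiniwidiwiθi

Substitution: /b/ → /θ/, /ʔ/ → /n/, giving /θniwdiwθ/.
Syllabifying with onset maximization leaves /θ/, /w/, /w/, /θ/ stranded (only a nasal (/m/, /n/, or /ŋ/) is licensed in coda position; onsets are limited to one consonant).
Epenthesis after each stranded consonant: /θ/ → /θi/, /w/ → /wi/, /w/ → /wi/, /θ/ → /θi/.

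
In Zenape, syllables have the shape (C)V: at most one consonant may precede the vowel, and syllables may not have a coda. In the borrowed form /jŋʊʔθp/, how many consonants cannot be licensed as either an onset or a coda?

4

Syllabifying with onset maximization leaves /j/, /ʔ/, /θ/, /p/ stranded (no codas are permitted; onsets are limited to one consonant).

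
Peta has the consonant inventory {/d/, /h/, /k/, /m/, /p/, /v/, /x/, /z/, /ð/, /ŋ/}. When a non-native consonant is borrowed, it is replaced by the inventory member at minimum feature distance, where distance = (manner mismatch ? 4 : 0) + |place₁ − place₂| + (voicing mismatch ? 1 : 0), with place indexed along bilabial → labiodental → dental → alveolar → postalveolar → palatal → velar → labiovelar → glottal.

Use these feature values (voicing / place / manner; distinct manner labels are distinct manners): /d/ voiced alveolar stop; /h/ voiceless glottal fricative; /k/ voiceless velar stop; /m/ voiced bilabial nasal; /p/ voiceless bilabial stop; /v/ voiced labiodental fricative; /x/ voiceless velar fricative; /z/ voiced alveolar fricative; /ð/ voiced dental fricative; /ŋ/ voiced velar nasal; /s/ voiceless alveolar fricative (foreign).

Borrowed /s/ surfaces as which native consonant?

z

/z/ is closest: same manner (fricative), place distance 0 (alveolar→alveolar), voicing differs (+1); total 1. Next closest is /ð/ at distance 2.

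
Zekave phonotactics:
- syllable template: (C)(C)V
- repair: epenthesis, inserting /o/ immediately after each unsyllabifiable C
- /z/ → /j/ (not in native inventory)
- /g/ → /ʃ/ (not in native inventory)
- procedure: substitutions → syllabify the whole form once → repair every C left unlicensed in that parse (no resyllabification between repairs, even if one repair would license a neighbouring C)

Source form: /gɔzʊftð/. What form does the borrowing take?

Substitution: /g/ → /ʃ/, /z/ → /j/, giving /ʃɔjʊftð/.
The consonants /f/, /t/, /ð/ cannot be parsed into a legal (C)(C)V syllable (no codas are permitted; onsets may contain at most 2 consonants).
Epenthesis after each stranded consonant: /f/ → /fo/, /t/ → /to/, /ð/ → /ðo/.

ʃɔjʊfotoðo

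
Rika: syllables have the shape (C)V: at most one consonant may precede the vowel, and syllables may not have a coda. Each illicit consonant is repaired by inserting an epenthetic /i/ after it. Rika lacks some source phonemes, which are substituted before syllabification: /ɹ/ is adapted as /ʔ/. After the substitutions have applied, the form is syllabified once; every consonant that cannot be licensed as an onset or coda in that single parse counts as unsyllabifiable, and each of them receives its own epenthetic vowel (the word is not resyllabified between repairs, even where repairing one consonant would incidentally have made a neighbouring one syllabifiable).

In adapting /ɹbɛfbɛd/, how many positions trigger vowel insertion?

3

After substitution the input is /ʔbɛfbɛd/.
The unsyllabifiable consonants are /ʔ/, /f/, /d/; each receives one epenthetic vowel.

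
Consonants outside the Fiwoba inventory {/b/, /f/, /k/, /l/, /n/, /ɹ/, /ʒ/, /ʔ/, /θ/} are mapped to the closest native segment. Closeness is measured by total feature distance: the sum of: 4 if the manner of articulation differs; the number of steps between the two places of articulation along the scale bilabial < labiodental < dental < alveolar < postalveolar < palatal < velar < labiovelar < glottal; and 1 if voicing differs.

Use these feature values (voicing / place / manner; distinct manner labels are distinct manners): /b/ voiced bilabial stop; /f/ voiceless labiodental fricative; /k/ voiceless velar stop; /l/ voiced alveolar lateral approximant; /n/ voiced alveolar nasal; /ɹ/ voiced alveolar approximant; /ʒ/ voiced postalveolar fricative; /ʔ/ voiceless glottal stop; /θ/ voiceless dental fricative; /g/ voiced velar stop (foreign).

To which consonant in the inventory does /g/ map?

/k/ is closest: same manner (stop), place distance 0 (velar→velar), voicing differs (+1); total 1. Next closest is /ʔ/ at distance 3.

k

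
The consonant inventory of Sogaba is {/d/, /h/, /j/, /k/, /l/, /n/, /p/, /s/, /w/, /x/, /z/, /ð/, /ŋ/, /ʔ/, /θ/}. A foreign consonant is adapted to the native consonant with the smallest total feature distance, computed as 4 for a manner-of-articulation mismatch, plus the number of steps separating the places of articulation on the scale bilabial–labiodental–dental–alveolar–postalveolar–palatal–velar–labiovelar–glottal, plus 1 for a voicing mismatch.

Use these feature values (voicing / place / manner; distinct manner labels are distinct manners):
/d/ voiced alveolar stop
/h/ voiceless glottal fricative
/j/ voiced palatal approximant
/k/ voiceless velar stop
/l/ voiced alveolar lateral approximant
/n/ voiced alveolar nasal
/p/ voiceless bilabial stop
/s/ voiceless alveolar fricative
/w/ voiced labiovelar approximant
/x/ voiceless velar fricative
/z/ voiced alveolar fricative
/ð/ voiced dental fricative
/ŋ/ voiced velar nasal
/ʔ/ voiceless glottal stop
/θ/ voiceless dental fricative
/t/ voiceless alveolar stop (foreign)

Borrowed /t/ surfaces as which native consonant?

/d/ is closest: same manner (stop), place distance 0 (alveolar→alveolar), voicing differs (+1); total 1. Next closest is /k/ at distance 3.

d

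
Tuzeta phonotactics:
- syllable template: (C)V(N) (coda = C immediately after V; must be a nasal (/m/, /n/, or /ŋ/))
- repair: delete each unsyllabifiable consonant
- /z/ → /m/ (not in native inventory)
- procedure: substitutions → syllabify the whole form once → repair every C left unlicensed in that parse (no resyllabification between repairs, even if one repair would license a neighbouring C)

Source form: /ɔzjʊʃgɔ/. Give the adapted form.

Substitution: /z/ → /m/, giving /ɔmjʊʃgɔ/.
Under (C)V(N), the unsyllabifiable consonants are /ʃ/ (only a nasal (/m/, /n/, or /ŋ/) is licensed in coda position; onsets are limited to one consonant).
Deleting the stranded consonants removes /ʃ/.

ɔmjʊgɔ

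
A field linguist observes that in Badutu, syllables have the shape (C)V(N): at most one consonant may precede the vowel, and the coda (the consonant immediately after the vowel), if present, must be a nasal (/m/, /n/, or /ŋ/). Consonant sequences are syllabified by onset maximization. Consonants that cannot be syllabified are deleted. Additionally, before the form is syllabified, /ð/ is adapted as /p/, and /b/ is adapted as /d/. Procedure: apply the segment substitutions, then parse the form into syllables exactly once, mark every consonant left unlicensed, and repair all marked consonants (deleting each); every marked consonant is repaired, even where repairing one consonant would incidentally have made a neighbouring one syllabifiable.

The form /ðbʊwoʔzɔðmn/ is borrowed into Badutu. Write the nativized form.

dʊwozɔ

Substitution: /ð/ → /p/, /b/ → /d/, giving /pdʊwoʔzɔpmn/.
Under (C)V(N), the unsyllabifiable consonants are /p/, /ʔ/, /p/, /m/, /n/ (only a nasal (/m/, /n/, or /ŋ/) is licensed in coda position; onsets are limited to one consonant).
Deletion applies to /p/, /ʔ/, /p/, /m/, /n/.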